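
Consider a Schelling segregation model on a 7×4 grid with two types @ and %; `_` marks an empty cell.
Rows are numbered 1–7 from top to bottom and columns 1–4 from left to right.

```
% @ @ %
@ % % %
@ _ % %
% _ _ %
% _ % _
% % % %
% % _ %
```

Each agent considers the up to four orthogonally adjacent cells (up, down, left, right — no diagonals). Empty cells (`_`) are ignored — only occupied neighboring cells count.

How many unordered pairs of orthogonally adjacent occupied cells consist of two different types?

Scan each occupied cell's neighbors to the right and below so each pair is counted once.
From row 1: 5 unlike of 7 pairs (running 5/7).
From row 2: 1 unlike of 6 pairs (running 6/13).
From row 3: 1 unlike of 3 pairs (running 7/16).
From row 4: 0 unlike of 1 pairs (running 7/17).
From row 5: 0 unlike of 2 pairs (running 7/19).
From row 6: 0 unlike of 6 pairs (running 7/25).
From row 7: 0 unlike of 1 pairs (running 7/26).
Total adjacent occupied pairs: 26; unlike-type pairs: 7.

7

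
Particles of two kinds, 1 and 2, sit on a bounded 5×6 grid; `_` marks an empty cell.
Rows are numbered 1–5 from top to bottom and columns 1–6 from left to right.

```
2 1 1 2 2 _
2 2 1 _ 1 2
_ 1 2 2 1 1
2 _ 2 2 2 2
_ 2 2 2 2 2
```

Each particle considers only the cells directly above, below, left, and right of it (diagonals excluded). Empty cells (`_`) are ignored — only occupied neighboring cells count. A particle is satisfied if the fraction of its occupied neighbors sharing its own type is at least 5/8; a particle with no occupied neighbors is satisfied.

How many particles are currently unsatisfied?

12

(1,1)2 1/2 unhappy
(1,2)1 1/3 unhappy
(1,3)1 2/3 ok
(1,4)2 1/2 unhappy
(1,5)2 1/2 unhappy
(2,1)2 2/2 ok
(2,2)2 1/4 unhappy
(2,3)1 1/3 unhappy
(2,5)1 1/3 unhappy
(2,6)2 0/2 unhappy
(3,2)1 0/2 unhappy
(3,3)2 2/4 unhappy
(3,4)2 2/3 ok
(3,5)1 2/4 unhappy
(3,6)1 1/3 unhappy
(4,1)2 0/0 ok
(4,3)2 3/3 ok
(4,4)2 4/4 ok
(4,5)2 3/4 ok
(4,6)2 2/3 ok
(5,2)2 1/1 ok
(5,3)2 3/3 ok
(5,4)2 3/3 ok
(5,5)2 3/3 ok
(5,6)2 2/2 ok
Unsatisfied: (1,1), (1,2), (1,4), (1,5), (2,2), (2,3), (2,5), (2,6), (3,2), (3,3), (3,5), (3,6) — 12 in total.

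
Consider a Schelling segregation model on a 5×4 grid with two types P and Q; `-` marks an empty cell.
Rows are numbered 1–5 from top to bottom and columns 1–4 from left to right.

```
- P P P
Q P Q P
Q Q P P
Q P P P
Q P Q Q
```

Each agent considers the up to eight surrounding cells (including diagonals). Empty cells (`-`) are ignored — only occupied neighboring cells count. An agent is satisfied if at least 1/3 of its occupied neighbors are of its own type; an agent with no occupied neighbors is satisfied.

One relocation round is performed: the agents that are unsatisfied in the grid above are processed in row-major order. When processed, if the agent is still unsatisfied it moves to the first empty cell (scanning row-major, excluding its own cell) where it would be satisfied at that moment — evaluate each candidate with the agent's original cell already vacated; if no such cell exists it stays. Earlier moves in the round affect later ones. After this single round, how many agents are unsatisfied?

Initially unsatisfied (in order): (2,3), (5,3).
  (2,3) → (1,1).
  (5,3): no empty cell satisfies it; stays.
Resulting grid:
Q P P P
Q P - P
Q Q P P
Q P P P
Q P Q Q
Unsatisfied now: (5,3).

1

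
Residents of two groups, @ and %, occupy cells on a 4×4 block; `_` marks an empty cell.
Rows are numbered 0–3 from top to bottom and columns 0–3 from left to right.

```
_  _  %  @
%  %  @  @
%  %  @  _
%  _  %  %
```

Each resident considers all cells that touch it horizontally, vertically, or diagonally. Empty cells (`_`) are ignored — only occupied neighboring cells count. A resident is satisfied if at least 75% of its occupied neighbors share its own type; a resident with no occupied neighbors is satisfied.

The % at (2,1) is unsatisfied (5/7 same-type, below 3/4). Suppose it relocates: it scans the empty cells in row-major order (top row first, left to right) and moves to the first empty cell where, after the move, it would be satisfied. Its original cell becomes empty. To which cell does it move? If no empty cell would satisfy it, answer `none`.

Vacating (2,1). Empty cells in order:
  (0,0): 2/2 same-type → satisfied — stop here.

(0,0)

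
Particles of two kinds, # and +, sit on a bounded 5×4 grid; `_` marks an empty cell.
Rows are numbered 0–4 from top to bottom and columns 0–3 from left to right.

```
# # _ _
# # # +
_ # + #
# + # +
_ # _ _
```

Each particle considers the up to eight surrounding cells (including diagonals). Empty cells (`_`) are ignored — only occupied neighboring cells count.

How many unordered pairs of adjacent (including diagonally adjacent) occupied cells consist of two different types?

13

Scan each occupied cell's neighbors to the right and below (and the two forward diagonals) so each pair is counted once.
From row 0: 0 unlike of 6 pairs (running 0/6).
From row 1: 4 unlike of 11 pairs (running 4/17).
From row 2: 5 unlike of 10 pairs (running 9/27).
From row 3: 4 unlike of 6 pairs (running 13/33).
Total adjacent occupied pairs: 33; unlike-type pairs: 13.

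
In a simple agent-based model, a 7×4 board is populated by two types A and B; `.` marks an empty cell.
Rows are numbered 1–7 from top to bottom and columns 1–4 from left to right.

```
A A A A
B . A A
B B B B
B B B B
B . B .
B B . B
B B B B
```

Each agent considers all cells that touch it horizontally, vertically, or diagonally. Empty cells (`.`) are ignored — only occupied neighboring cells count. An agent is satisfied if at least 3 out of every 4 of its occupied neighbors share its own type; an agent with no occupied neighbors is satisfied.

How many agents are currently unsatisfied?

6

(1,1)A 1/2 not
(1,2)A 3/4 satisfied
(1,3)A 4/4 satisfied
(1,4)A 3/3 satisfied
(2,1)B 2/4 not
(2,3)A 4/7 not
(2,4)A 3/5 not
(3,1)B 4/4 satisfied
(3,2)B 6/7 satisfied
(3,3)B 5/7 not
(3,4)B 3/5 not
(4,1)B 4/4 satisfied
(4,2)B 7/7 satisfied
(4,3)B 6/6 satisfied
(4,4)B 4/4 satisfied
(5,1)B 4/4 satisfied
(5,3)B 5/5 satisfied
(6,1)B 4/4 satisfied
(6,2)B 6/6 satisfied
(6,4)B 3/3 satisfied
(7,1)B 3/3 satisfied
(7,2)B 4/4 satisfied
(7,3)B 4/4 satisfied
(7,4)B 2/2 satisfied
Unsatisfied: (1,1), (2,1), (2,3), (2,4), (3,3), (3,4) — 6 in total.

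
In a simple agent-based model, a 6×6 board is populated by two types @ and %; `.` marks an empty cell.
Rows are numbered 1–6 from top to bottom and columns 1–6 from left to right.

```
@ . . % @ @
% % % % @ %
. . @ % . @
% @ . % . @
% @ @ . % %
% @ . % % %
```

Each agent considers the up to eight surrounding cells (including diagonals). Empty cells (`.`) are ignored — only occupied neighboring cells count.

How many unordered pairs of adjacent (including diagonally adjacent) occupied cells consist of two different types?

Scan each occupied cell's neighbors to the right and below (and the two forward diagonals) so each pair is counted once.
From row 1: 7 unlike of 12 pairs (running 7/12).
From row 2: 7 unlike of 13 pairs (running 14/25).
From row 3: 2 unlike of 5 pairs (running 16/30).
From row 4: 6 unlike of 10 pairs (running 22/40).
From row 5: 4 unlike of 14 pairs (running 26/54).
From row 6: 1 unlike of 3 pairs (running 27/57).
Total adjacent occupied pairs: 57; unlike-type pairs: 27.

27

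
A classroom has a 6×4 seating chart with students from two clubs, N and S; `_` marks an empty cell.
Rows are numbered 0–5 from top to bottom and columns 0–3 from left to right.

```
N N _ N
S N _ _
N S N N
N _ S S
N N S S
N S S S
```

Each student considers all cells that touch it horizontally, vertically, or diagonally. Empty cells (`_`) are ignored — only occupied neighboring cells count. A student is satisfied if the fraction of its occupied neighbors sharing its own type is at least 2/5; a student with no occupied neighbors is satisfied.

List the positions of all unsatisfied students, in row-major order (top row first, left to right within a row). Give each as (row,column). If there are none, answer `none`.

(1,0), (2,1), (2,3)

(0,0)N 2/3 ok
(0,1)N 2/3 ok
(0,3)N 0/0 ok
(1,0)S 1/5 unhappy
(1,1)N 4/6 ok
(2,0)N 2/4 ok
(2,1)S 2/6 unhappy
(2,2)N 2/5 ok
(2,3)N 1/3 unhappy
(3,0)N 3/4 ok
(3,2)S 4/7 ok
(3,3)S 3/5 ok
(4,0)N 3/4 ok
(4,1)N 3/7 ok
(4,2)S 6/7 ok
(4,3)S 5/5 ok
(5,0)N 2/3 ok
(5,1)S 2/5 ok
(5,2)S 4/5 ok
(5,3)S 3/3 ok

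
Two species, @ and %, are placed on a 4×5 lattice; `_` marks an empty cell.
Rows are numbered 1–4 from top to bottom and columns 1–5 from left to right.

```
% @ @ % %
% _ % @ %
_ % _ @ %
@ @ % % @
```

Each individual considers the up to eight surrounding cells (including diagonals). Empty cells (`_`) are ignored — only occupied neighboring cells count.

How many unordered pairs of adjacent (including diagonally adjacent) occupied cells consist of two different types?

Scan each occupied cell's neighbors to the right and below (and the two forward diagonals) so each pair is counted once.
From row 1: 7 unlike of 14 pairs (running 7/14).
From row 2: 5 unlike of 9 pairs (running 12/23).
From row 3: 6 unlike of 9 pairs (running 18/32).
From row 4: 2 unlike of 4 pairs (running 20/36).
Total adjacent occupied pairs: 36; unlike-type pairs: 20.

20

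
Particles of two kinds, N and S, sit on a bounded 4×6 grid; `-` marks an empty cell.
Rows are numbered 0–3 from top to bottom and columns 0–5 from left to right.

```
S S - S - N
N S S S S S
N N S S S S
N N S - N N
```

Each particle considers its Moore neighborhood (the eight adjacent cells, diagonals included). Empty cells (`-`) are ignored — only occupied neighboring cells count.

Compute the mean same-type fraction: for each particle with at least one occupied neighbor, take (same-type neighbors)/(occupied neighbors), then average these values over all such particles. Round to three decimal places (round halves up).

0.653

(0,0)S 2/3
(0,1)S 3/4
(0,3)S 3/3
(0,5)N 0/2
(1,0)N 2/5
(1,1)S 4/7
(1,2)S 6/7
(1,3)S 6/6
(1,4)S 6/7
(1,5)S 3/4
(2,0)N 4/5
(2,1)N 4/8
(2,2)S 5/7
(2,3)S 6/7
(2,4)S 5/7
(2,5)S 3/5
(3,0)N 3/3
(3,1)N 3/5
(3,2)S 2/4
(3,4)N 1/4
(3,5)N 1/3
Sum over 21 particles: 2/3 + 3/4 + 3/3 + 0/2 + 2/5 + 4/7 + 6/7 + 6/6 + 6/7 + 3/4 + 4/5 + 4/8 + 5/7 + 6/7 + 5/7 + 3/5 + 3/3 + 3/5 + 2/4 + 1/4 + 1/3 = 1921/140; mean = 1921/140 ÷ 21 = 1921/2940 = 0.653401… → 0.653.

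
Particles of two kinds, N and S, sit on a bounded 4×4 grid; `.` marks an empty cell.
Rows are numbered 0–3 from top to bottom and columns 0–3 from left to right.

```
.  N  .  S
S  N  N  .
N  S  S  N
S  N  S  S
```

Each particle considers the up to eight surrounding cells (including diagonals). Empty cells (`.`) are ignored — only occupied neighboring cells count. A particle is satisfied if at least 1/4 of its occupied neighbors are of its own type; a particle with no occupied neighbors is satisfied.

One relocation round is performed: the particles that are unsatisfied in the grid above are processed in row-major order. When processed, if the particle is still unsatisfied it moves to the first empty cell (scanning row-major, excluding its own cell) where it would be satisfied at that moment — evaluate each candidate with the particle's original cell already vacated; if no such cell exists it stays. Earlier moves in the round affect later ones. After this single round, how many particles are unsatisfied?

0

Initially unsatisfied (in order): (0,3), (3,1).
  (0,3) → (0,0).
  (3,1) → (0,2).
Resulting grid:
S N N .
S N N .
N S S N
S . S S
All satisfied now.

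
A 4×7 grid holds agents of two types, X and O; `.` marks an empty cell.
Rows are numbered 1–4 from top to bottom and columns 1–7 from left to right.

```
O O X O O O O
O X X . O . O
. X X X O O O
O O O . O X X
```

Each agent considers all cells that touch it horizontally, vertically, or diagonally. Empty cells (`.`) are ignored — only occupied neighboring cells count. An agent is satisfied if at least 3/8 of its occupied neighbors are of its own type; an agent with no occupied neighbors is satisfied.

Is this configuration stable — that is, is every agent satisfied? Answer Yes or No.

(1,1)O 2/3 satisfied
(1,2)O 2/5 satisfied
(1,3)X 2/4 satisfied
(1,4)O 2/4 satisfied
(1,5)O 3/3 satisfied
(1,6)O 4/4 satisfied
(1,7)O 2/2 satisfied
(2,1)O 2/4 satisfied
(2,2)X 4/7 satisfied
(2,3)X 5/7 satisfied
(2,5)O 5/6 satisfied
(2,7)O 4/4 satisfied
(3,2)X 3/7 satisfied
(3,3)X 4/6 satisfied
(3,4)X 2/6 not
(3,5)O 3/5 satisfied
(3,6)O 5/7 satisfied
(3,7)O 2/4 satisfied
(4,1)O 1/2 satisfied
(4,2)O 2/4 satisfied
(4,3)O 1/4 not
(4,5)O 2/4 satisfied
(4,6)X 1/5 not
(4,7)X 1/3 not
For instance (3,4) has only 2/6 same-type neighbors, below 3/8.

No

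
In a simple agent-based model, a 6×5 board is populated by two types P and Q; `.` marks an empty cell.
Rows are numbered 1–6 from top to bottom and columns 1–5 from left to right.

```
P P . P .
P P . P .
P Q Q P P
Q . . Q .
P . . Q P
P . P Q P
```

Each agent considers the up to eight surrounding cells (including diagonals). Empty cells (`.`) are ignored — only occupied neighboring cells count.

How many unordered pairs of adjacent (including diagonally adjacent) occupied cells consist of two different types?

17

Scan each occupied cell's neighbors to the right and below (and the two forward diagonals) so each pair is counted once.
From row 1: 0 unlike of 6 pairs (running 0/6).
From row 2: 4 unlike of 9 pairs (running 4/15).
From row 3: 5 unlike of 9 pairs (running 9/24).
From row 4: 2 unlike of 3 pairs (running 11/27).
From row 5: 4 unlike of 7 pairs (running 15/34).
From row 6: 2 unlike of 2 pairs (running 17/36).
Total adjacent occupied pairs: 36; unlike-type pairs: 17.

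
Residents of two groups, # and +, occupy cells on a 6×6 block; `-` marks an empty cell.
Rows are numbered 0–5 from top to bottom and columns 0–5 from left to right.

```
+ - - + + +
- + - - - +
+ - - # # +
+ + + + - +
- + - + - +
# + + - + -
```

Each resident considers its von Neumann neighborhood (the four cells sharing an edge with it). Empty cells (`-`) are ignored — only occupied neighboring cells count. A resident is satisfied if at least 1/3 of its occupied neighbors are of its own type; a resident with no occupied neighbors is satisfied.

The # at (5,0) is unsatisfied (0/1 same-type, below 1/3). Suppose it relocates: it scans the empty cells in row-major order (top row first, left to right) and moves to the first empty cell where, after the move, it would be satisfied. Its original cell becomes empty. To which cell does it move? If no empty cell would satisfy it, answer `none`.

(1,3)

Vacating (5,0). Empty cells in order:
  (0,1): 0/2 same-type → still unsatisfied.
  (0,2): 0/1 same-type → still unsatisfied.
  (1,0): 0/3 same-type → still unsatisfied.
  (1,2): 0/1 same-type → still unsatisfied.
  (1,3): 1/2 same-type → satisfied — stop here.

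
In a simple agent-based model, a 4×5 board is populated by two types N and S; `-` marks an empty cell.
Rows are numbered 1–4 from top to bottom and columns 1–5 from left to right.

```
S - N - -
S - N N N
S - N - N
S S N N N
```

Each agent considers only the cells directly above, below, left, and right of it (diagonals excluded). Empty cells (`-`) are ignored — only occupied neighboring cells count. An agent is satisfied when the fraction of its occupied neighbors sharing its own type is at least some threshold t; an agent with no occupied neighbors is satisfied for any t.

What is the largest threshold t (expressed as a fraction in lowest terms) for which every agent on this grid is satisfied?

1/2

(1,1)S 1/1
(1,3)N 1/1
(2,1)S 2/2
(2,3)N 3/3
(2,4)N 2/2
(2,5)N 2/2
(3,1)S 2/2
(3,3)N 2/2
(3,5)N 2/2
(4,1)S 2/2
(4,2)S 1/2
(4,3)N 2/3
(4,4)N 2/2
(4,5)N 2/2
The smallest same-type fraction is 1/2 at (4,2), which reduces to 1/2. Any threshold above that leaves this agent unsatisfied.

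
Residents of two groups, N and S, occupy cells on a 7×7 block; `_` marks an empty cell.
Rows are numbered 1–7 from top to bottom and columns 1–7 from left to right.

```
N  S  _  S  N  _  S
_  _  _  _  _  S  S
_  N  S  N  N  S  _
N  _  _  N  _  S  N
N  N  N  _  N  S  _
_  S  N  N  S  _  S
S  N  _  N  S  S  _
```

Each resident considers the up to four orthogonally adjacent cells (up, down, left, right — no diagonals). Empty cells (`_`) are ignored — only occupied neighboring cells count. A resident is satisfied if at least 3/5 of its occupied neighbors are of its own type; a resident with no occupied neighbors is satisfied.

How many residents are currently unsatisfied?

Row 1: (1,1)N 0/1 ✗ · (1,2)S 0/1 ✗ · (1,4)S 0/1 ✗ · (1,5)N 0/1 ✗ · (1,7)S 1/1 ✓
Row 2: (2,6)S 2/2 ✓ · (2,7)S 2/2 ✓
Row 3: (3,2)N 0/1 ✗ · (3,3)S 0/2 ✗ · (3,4)N 2/3 ✓ · (3,5)N 1/2 ✗ · (3,6)S 2/3 ✓
Row 4: (4,1)N 1/1 ✓ · (4,4)N 1/1 ✓ · (4,6)S 2/3 ✓ · (4,7)N 0/1 ✗
Row 5: (5,1)N 2/2 ✓ · (5,2)N 2/3 ✓ · (5,3)N 2/2 ✓ · (5,5)N 0/2 ✗ · (5,6)S 1/2 ✗
Row 6: (6,2)S 0/3 ✗ · (6,3)N 2/3 ✓ · (6,4)N 2/3 ✓ · (6,5)S 1/3 ✗ · (6,7)S 0/0 ✓
Row 7: (7,1)S 0/1 ✗ · (7,2)N 0/2 ✗ · (7,4)N 1/2 ✗ · (7,5)S 2/3 ✓ · (7,6)S 1/1 ✓
Unsatisfied: (1,1), (1,2), (1,4), (1,5), (3,2), (3,3), (3,5), (4,7), (5,5), (5,6), (6,2), (6,5), (7,1), (7,2), (7,4) — 15 in total.

15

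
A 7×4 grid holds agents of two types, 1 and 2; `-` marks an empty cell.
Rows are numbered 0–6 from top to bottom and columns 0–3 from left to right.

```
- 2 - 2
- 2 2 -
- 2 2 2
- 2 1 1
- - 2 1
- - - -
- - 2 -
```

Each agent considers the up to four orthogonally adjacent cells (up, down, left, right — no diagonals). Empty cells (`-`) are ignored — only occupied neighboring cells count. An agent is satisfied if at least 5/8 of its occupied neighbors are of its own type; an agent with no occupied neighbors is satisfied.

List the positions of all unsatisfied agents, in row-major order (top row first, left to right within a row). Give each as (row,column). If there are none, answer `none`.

Row 0: (0,1)2 1/1 satisfied · (0,3)2 0/0 satisfied
Row 1: (1,1)2 3/3 satisfied · (1,2)2 2/2 satisfied
Row 2: (2,1)2 3/3 satisfied · (2,2)2 3/4 satisfied · (2,3)2 1/2 not
Row 3: (3,1)2 1/2 not · (3,2)1 1/4 not · (3,3)1 2/3 satisfied
Row 4: (4,2)2 0/2 not · (4,3)1 1/2 not
Row 6: (6,2)2 0/0 satisfied

(2,3), (3,1), (3,2), (4,2), (4,3)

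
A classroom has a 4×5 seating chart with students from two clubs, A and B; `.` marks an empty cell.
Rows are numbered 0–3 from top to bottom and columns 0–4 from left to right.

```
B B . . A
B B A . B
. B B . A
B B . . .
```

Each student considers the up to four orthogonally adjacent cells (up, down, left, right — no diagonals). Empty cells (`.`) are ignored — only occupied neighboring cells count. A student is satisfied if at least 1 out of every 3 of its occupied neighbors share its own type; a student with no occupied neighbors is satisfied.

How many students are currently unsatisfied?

(0,0)B 2/2 ok
(0,1)B 2/2 ok
(0,4)A 0/1 unhappy
(1,0)B 2/2 ok
(1,1)B 3/4 ok
(1,2)A 0/2 unhappy
(1,4)B 0/2 unhappy
(2,1)B 3/3 ok
(2,2)B 1/2 ok
(2,4)A 0/1 unhappy
(3,0)B 1/1 ok
(3,1)B 2/2 ok
Unsatisfied: (0,4), (1,2), (1,4), (2,4) — 4 in total.

4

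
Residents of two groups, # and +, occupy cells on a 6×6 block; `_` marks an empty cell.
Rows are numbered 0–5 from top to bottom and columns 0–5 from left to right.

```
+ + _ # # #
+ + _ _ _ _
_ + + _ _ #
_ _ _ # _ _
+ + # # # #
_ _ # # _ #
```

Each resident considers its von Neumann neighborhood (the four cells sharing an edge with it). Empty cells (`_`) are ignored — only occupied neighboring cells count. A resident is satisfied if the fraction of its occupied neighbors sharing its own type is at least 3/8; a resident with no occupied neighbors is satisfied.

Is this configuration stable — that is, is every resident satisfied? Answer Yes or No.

Row 0: (0,0)+ 2/2 ✓ · (0,1)+ 2/2 ✓ · (0,3)# 1/1 ✓ · (0,4)# 2/2 ✓ · (0,5)# 1/1 ✓
Row 1: (1,0)+ 2/2 ✓ · (1,1)+ 3/3 ✓
Row 2: (2,1)+ 2/2 ✓ · (2,2)+ 1/1 ✓ · (2,5)# 0/0 ✓
Row 3: (3,3)# 1/1 ✓
Row 4: (4,0)+ 1/1 ✓ · (4,1)+ 1/2 ✓ · (4,2)# 2/3 ✓ · (4,3)# 4/4 ✓ · (4,4)# 2/2 ✓ · (4,5)# 2/2 ✓
Row 5: (5,2)# 2/2 ✓ · (5,3)# 2/2 ✓ · (5,5)# 1/1 ✓
All meet the threshold, so the configuration is stable.

Yes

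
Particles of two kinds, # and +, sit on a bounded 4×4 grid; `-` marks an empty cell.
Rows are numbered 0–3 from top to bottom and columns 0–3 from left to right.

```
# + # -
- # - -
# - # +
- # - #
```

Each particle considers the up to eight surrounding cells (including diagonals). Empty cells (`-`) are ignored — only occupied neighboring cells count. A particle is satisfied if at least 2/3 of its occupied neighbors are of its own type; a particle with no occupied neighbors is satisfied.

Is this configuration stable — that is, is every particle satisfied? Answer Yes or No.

No

Row 0: (0,0)# 1/2 unhappy · (0,1)+ 0/3 unhappy · (0,2)# 1/2 unhappy
Row 1: (1,1)# 4/5 ok
Row 2: (2,0)# 2/2 ok · (2,2)# 3/4 ok · (2,3)+ 0/2 unhappy
Row 3: (3,1)# 2/2 ok · (3,3)# 1/2 unhappy
For instance (0,0) has only 1/2 same-type neighbors, below 2/3.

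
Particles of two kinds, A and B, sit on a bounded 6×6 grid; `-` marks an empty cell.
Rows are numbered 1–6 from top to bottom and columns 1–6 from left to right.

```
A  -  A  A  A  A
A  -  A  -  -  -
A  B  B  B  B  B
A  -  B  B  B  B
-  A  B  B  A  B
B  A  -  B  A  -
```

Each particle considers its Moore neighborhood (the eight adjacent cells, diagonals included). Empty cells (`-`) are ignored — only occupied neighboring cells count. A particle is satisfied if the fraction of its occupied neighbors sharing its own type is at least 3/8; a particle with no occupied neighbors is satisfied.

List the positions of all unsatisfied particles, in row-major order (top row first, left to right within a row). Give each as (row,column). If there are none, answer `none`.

(1,1)A 1/1 satisfied
(1,3)A 2/2 satisfied
(1,4)A 3/3 satisfied
(1,5)A 2/2 satisfied
(1,6)A 1/1 satisfied
(2,1)A 2/3 satisfied
(2,3)A 2/5 satisfied
(3,1)A 2/3 satisfied
(3,2)B 2/6 not
(3,3)B 4/5 satisfied
(3,4)B 5/6 satisfied
(3,5)B 5/5 satisfied
(3,6)B 3/3 satisfied
(4,1)A 2/3 satisfied
(4,3)B 6/7 satisfied
(4,4)B 7/8 satisfied
(4,5)B 7/8 satisfied
(4,6)B 4/5 satisfied
(5,2)A 2/5 satisfied
(5,3)B 4/6 satisfied
(5,4)B 5/7 satisfied
(5,5)A 1/7 not
(5,6)B 2/4 satisfied
(6,1)B 0/2 not
(6,2)A 1/3 not
(6,4)B 2/4 satisfied
(6,5)A 1/4 not

(3,2), (5,5), (6,1), (6,2), (6,5)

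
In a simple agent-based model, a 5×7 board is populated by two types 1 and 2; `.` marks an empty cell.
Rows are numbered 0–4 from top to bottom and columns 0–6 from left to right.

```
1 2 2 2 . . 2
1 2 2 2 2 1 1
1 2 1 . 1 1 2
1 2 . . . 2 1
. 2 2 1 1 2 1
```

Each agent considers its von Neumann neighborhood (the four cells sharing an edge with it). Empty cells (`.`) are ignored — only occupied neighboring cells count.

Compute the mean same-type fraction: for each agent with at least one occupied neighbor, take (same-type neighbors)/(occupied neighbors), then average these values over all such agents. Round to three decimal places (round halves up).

0.536

Row 0: (0,0)1 1/2 · (0,1)2 2/3 · (0,2)2 3/3 · (0,3)2 2/2 · (0,6)2 0/1
Row 1: (1,0)1 2/3 · (1,1)2 3/4 · (1,2)2 3/4 · (1,3)2 3/3 · (1,4)2 1/3 · (1,5)1 2/3 · (1,6)1 1/3
Row 2: (2,0)1 2/3 · (2,1)2 2/4 · (2,2)1 0/2 · (2,4)1 1/2 · (2,5)1 2/4 · (2,6)2 0/3
Row 3: (3,0)1 1/2 · (3,1)2 2/3 · (3,5)2 1/3 · (3,6)1 1/3
Row 4: (4,1)2 2/2 · (4,2)2 1/2 · (4,3)1 1/2 · (4,4)1 1/2 · (4,5)2 1/3 · (4,6)1 1/2
Sum over 28 agents: 1/2 + 2/3 + 3/3 + 2/2 + 0/1 + 2/3 + 3/4 + 3/4 + 3/3 + 1/3 + 2/3 + 1/3 + 2/3 + 2/4 + 0/2 + 1/2 + 2/4 + 0/3 + 1/2 + 2/3 + 1/3 + 1/3 + 2/2 + 1/2 + 1/2 + 1/2 + 1/3 + 1/2 = 15; mean = 15 ÷ 28 = 15/28 = 0.535714… → 0.536.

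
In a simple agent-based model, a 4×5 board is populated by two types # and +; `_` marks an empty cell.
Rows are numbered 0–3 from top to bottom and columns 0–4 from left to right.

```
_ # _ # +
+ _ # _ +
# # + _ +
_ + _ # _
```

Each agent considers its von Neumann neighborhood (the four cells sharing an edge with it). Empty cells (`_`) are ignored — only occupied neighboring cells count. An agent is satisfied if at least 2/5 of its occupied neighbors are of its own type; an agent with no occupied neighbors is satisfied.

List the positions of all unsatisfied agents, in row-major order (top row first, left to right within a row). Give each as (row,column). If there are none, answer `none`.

(0,3), (1,0), (1,2), (2,1), (2,2), (3,1)

Row 0: (0,1)# 0/0 ✓ · (0,3)# 0/1 ✗ · (0,4)+ 1/2 ✓
Row 1: (1,0)+ 0/1 ✗ · (1,2)# 0/1 ✗ · (1,4)+ 2/2 ✓
Row 2: (2,0)# 1/2 ✓ · (2,1)# 1/3 ✗ · (2,2)+ 0/2 ✗ · (2,4)+ 1/1 ✓
Row 3: (3,1)+ 0/1 ✗ · (3,3)# 0/0 ✓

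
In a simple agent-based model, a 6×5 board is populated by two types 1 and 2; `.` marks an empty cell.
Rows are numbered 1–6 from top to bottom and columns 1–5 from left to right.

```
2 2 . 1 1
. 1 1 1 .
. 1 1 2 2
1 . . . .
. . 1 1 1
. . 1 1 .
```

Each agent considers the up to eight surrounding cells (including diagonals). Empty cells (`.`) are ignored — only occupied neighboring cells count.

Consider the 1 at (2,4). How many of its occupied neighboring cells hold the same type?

4

Occupied neighbors of (2,4): (1,4)=1, (1,5)=1, (2,3)=1, (3,3)=1, (3,4)=2, (3,5)=2.
Same type (1): 4 of 6.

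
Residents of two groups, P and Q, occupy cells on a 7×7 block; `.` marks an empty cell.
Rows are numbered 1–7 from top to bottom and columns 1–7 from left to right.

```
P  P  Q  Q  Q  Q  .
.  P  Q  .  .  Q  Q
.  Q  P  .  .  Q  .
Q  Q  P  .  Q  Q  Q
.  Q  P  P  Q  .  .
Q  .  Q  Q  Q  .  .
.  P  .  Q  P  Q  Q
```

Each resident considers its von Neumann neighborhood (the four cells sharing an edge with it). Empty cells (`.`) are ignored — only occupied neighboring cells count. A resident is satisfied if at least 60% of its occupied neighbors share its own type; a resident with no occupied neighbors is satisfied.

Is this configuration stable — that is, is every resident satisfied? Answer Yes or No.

(1,1)P 1/1 ok
(1,2)P 2/3 ok
(1,3)Q 2/3 ok
(1,4)Q 2/2 ok
(1,5)Q 2/2 ok
(1,6)Q 2/2 ok
(2,2)P 1/3 unhappy
(2,3)Q 1/3 unhappy
(2,6)Q 3/3 ok
(2,7)Q 1/1 ok
(3,2)Q 1/3 unhappy
(3,3)P 1/3 unhappy
(3,6)Q 2/2 ok
(4,1)Q 1/1 ok
(4,2)Q 3/4 ok
(4,3)P 2/3 ok
(4,5)Q 2/2 ok
(4,6)Q 3/3 ok
(4,7)Q 1/1 ok
(5,2)Q 1/2 unhappy
(5,3)P 2/4 unhappy
(5,4)P 1/3 unhappy
(5,5)Q 2/3 ok
(6,1)Q 0/0 ok
(6,3)Q 1/2 unhappy
(6,4)Q 3/4 ok
(6,5)Q 2/3 ok
(7,2)P 0/0 ok
(7,4)Q 1/2 unhappy
(7,5)P 0/3 unhappy
(7,6)Q 1/2 unhappy
(7,7)Q 1/1 ok
For instance (2,2) has only 1/3 same-type neighbors, below 3/5.

No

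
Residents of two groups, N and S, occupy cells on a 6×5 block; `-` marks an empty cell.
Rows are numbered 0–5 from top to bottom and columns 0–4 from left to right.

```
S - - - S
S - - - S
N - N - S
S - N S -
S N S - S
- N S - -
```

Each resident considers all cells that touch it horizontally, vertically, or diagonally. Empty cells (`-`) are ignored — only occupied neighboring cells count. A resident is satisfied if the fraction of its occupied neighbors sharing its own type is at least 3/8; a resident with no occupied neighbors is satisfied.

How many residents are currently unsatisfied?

6

Row 0: (0,0)S 1/1 satisfied · (0,4)S 1/1 satisfied
Row 1: (1,0)S 1/2 satisfied · (1,4)S 2/2 satisfied
Row 2: (2,0)N 0/2 not · (2,2)N 1/2 satisfied · (2,4)S 2/2 satisfied
Row 3: (3,0)S 1/3 not · (3,2)N 2/4 satisfied · (3,3)S 3/5 satisfied
Row 4: (4,0)S 1/3 not · (4,1)N 2/6 not · (4,2)S 2/5 satisfied · (4,4)S 1/1 satisfied
Row 5: (5,1)N 1/4 not · (5,2)S 1/3 not
Unsatisfied: (2,0), (3,0), (4,0), (4,1), (5,1), (5,2) — 6 in total.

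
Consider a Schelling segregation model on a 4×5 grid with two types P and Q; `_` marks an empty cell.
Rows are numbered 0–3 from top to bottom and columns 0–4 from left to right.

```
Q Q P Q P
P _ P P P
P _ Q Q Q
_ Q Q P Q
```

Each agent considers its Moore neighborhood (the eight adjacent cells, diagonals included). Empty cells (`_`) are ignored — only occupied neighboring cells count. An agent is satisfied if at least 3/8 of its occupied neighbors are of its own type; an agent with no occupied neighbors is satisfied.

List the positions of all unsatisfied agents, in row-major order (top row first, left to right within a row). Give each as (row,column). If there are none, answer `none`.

(0,0)Q 1/2 ✓
(0,1)Q 1/4 ✗
(0,2)P 2/4 ✓
(0,3)Q 0/5 ✗
(0,4)P 2/3 ✓
(1,0)P 1/3 ✗
(1,2)P 2/6 ✗
(1,3)P 4/8 ✓
(1,4)P 2/5 ✓
(2,0)P 1/2 ✓
(2,2)Q 3/6 ✓
(2,3)Q 4/8 ✓
(2,4)Q 2/5 ✓
(3,1)Q 2/3 ✓
(3,2)Q 3/4 ✓
(3,3)P 0/5 ✗
(3,4)Q 2/3 ✓

(0,1), (0,3), (1,0), (1,2), (3,3)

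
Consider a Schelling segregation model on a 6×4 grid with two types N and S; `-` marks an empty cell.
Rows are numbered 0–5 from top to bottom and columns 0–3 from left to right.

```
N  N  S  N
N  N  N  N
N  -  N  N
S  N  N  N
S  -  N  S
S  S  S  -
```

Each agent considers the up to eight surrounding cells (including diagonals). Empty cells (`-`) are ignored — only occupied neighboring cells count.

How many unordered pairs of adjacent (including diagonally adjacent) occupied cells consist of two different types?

Scan each occupied cell's neighbors to the right and below (and the two forward diagonals) so each pair is counted once.
Row 0: N(0,0)–N(0,1)= N(0,0)–N(1,0)= N(0,0)–N(1,1)= N(0,1)–S(0,2)≠ N(0,1)–N(1,1)= N(0,1)–N(1,2)= N(0,1)–N(1,0)= S(0,2)–N(0,3)≠ S(0,2)–N(1,2)≠ S(0,2)–N(1,3)≠ S(0,2)–N(1,1)≠ N(0,3)–N(1,3)= N(0,3)–N(1,2)=  → 5/13 unlike.
Row 1: N(1,0)–N(1,1)= N(1,0)–N(2,0)= N(1,1)–N(1,2)= N(1,1)–N(2,2)= N(1,1)–N(2,0)= N(1,2)–N(1,3)= N(1,2)–N(2,2)= N(1,2)–N(2,3)= N(1,3)–N(2,3)= N(1,3)–N(2,2)=  → 0/10 unlike.
Row 2: N(2,0)–S(3,0)≠ N(2,0)–N(3,1)= N(2,2)–N(2,3)= N(2,2)–N(3,2)= N(2,2)–N(3,3)= N(2,2)–N(3,1)= N(2,3)–N(3,3)= N(2,3)–N(3,2)=  → 1/8 unlike.
Row 3: S(3,0)–N(3,1)≠ S(3,0)–S(4,0)= N(3,1)–N(3,2)= N(3,1)–N(4,2)= N(3,1)–S(4,0)≠ N(3,2)–N(3,3)= N(3,2)–N(4,2)= N(3,2)–S(4,3)≠ N(3,3)–S(4,3)≠ N(3,3)–N(4,2)=  → 4/10 unlike.
Row 4: S(4,0)–S(5,0)= S(4,0)–S(5,1)= N(4,2)–S(4,3)≠ N(4,2)–S(5,2)≠ N(4,2)–S(5,1)≠ S(4,3)–S(5,2)=  → 3/6 unlike.
Row 5: S(5,0)–S(5,1)= S(5,1)–S(5,2)=  → 0/2 unlike.
Total adjacent occupied pairs: 49; unlike-type pairs: 13.

13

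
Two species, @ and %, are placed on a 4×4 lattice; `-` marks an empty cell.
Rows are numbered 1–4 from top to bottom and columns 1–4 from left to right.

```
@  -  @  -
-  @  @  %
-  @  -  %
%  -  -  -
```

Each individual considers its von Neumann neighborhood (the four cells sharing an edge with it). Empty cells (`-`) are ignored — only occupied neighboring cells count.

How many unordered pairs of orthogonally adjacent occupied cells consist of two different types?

Scan each occupied cell's neighbors to the right and below so each pair is counted once.
Row 1: @(1,3)–@(2,3)=  → 0/1 unlike.
Row 2: @(2,2)–@(2,3)= @(2,2)–@(3,2)= @(2,3)–%(2,4)≠ %(2,4)–%(3,4)=  → 1/4 unlike.
Total adjacent occupied pairs: 5; unlike-type pairs: 1.

1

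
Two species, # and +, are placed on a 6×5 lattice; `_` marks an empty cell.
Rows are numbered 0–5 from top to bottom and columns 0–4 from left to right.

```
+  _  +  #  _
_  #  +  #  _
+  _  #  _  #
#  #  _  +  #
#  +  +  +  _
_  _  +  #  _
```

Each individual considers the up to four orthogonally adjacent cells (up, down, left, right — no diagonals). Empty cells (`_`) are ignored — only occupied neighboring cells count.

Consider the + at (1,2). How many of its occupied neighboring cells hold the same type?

1

Occupied neighbors of (1,2): (0,2)=+, (2,2)=#, (1,1)=#, (1,3)=#.
Same type (+): 1 of 4.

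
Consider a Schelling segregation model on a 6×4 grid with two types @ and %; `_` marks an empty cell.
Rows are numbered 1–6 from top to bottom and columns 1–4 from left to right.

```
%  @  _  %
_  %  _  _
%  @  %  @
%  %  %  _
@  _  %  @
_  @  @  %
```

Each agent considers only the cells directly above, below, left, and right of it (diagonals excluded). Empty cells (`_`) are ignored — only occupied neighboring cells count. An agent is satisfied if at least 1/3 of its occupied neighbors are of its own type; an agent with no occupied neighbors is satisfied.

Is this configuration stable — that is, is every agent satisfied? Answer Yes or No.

No

Row 1: (1,1)% 0/1 ✗ · (1,2)@ 0/2 ✗ · (1,4)% 0/0 ✓
Row 2: (2,2)% 0/2 ✗
Row 3: (3,1)% 1/2 ✓ · (3,2)@ 0/4 ✗ · (3,3)% 1/3 ✓ · (3,4)@ 0/1 ✗
Row 4: (4,1)% 2/3 ✓ · (4,2)% 2/3 ✓ · (4,3)% 3/3 ✓
Row 5: (5,1)@ 0/1 ✗ · (5,3)% 1/3 ✓ · (5,4)@ 0/2 ✗
Row 6: (6,2)@ 1/1 ✓ · (6,3)@ 1/3 ✓ · (6,4)% 0/2 ✗
For instance (1,1) has only 0/1 same-type neighbors, below 1/3.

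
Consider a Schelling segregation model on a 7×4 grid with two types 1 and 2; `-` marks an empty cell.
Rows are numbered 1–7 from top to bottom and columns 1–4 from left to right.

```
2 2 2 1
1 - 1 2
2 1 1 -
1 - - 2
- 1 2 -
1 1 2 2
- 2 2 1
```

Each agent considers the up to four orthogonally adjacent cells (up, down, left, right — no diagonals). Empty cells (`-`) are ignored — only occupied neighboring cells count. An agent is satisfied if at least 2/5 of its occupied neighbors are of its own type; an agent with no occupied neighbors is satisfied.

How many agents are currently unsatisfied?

8

(1,1)2 1/2 ok
(1,2)2 2/2 ok
(1,3)2 1/3 unhappy
(1,4)1 0/2 unhappy
(2,1)1 0/2 unhappy
(2,3)1 1/3 unhappy
(2,4)2 0/2 unhappy
(3,1)2 0/3 unhappy
(3,2)1 1/2 ok
(3,3)1 2/2 ok
(4,1)1 0/1 unhappy
(4,4)2 0/0 ok
(5,2)1 1/2 ok
(5,3)2 1/2 ok
(6,1)1 1/1 ok
(6,2)1 2/4 ok
(6,3)2 3/4 ok
(6,4)2 1/2 ok
(7,2)2 1/2 ok
(7,3)2 2/3 ok
(7,4)1 0/2 unhappy
Unsatisfied: (1,3), (1,4), (2,1), (2,3), (2,4), (3,1), (4,1), (7,4) — 8 in total.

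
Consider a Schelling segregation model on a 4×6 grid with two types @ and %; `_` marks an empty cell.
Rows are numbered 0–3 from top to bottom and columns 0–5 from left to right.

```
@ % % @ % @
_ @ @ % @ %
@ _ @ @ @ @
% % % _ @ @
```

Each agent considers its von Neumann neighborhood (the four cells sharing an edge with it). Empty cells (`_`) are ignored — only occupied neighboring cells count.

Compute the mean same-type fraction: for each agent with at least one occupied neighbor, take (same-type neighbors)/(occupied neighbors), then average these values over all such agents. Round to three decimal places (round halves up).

Row 0: (0,0)@ 0/1 · (0,1)% 1/3 · (0,2)% 1/3 · (0,3)@ 0/3 · (0,4)% 0/3 · (0,5)@ 0/2
Row 1: (1,1)@ 1/2 · (1,2)@ 2/4 · (1,3)% 0/4 · (1,4)@ 1/4 · (1,5)% 0/3
Row 2: (2,0)@ 0/1 · (2,2)@ 2/3 · (2,3)@ 2/3 · (2,4)@ 4/4 · (2,5)@ 2/3
Row 3: (3,0)% 1/2 · (3,1)% 2/2 · (3,2)% 1/2 · (3,4)@ 2/2 · (3,5)@ 2/2
Sum over 21 agents: 0/1 + 1/3 + 1/3 + 0/3 + 0/3 + 0/2 + 1/2 + 2/4 + 0/4 + 1/4 + 0/3 + 0/1 + 2/3 + 2/3 + 4/4 + 2/3 + 1/2 + 2/2 + 1/2 + 2/2 + 2/2 = 107/12; mean = 107/12 ÷ 21 = 107/252 = 0.424603… → 0.425.

0.425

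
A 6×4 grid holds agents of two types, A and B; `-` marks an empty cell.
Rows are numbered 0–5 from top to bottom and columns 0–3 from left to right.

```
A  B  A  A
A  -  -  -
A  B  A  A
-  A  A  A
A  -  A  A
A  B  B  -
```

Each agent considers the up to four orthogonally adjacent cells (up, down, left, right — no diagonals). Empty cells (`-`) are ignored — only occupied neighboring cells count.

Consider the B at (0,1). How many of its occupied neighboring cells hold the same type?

0

Occupied neighbors of (0,1): (0,0)=A, (0,2)=A.
Same type (B): 0 of 2.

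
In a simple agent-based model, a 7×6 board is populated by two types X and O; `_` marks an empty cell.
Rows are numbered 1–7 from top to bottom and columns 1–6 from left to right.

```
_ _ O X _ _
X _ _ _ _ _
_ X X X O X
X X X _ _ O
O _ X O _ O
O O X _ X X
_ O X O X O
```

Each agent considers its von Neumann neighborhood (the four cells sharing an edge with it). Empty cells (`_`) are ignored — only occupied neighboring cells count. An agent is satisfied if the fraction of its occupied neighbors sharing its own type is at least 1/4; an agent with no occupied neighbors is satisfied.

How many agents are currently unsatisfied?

(1,3)O 0/1 unhappy
(1,4)X 0/1 unhappy
(2,1)X 0/0 ok
(3,2)X 2/2 ok
(3,3)X 3/3 ok
(3,4)X 1/2 ok
(3,5)O 0/2 unhappy
(3,6)X 0/2 unhappy
(4,1)X 1/2 ok
(4,2)X 3/3 ok
(4,3)X 3/3 ok
(4,6)O 1/2 ok
(5,1)O 1/2 ok
(5,3)X 2/3 ok
(5,4)O 0/1 unhappy
(5,6)O 1/2 ok
(6,1)O 2/2 ok
(6,2)O 2/3 ok
(6,3)X 2/3 ok
(6,5)X 2/2 ok
(6,6)X 1/3 ok
(7,2)O 1/2 ok
(7,3)X 1/3 ok
(7,4)O 0/2 unhappy
(7,5)X 1/3 ok
(7,6)O 0/2 unhappy
Unsatisfied: (1,3), (1,4), (3,5), (3,6), (5,4), (7,4), (7,6) — 7 in total.

7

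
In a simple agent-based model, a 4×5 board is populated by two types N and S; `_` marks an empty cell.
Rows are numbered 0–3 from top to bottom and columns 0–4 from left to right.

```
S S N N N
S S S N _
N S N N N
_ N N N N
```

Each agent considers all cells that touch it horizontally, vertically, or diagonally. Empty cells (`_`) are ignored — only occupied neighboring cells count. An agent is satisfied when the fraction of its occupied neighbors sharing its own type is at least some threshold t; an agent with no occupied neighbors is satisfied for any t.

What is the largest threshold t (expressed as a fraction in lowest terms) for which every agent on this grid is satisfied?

1/4

Row 0: (0,0)S 3/3 · (0,1)S 4/5 · (0,2)N 2/5 · (0,3)N 3/4 · (0,4)N 2/2
Row 1: (1,0)S 4/5 · (1,1)S 5/8 · (1,2)S 3/8 · (1,3)N 6/7
Row 2: (2,0)N 1/4 · (2,1)S 3/7 · (2,2)N 5/8 · (2,3)N 6/7 · (2,4)N 4/4
Row 3: (3,1)N 3/4 · (3,2)N 4/5 · (3,3)N 5/5 · (3,4)N 3/3
The smallest same-type fraction is 1/4 at (2,0), which reduces to 1/4. Any threshold above that leaves this agent unsatisfied.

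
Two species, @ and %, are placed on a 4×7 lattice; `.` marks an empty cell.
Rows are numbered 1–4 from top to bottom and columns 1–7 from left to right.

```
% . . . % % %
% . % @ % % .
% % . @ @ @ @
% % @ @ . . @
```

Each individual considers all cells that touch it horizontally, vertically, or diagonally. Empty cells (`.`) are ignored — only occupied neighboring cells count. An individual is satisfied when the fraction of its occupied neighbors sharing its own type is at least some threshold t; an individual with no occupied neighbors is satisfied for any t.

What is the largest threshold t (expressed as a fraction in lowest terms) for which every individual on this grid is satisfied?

1/3

(1,1)% 1/1
(1,5)% 3/4
(1,6)% 4/4
(1,7)% 2/2
(2,1)% 3/3
(2,3)% 1/3
(2,4)@ 2/5
(2,5)% 3/7
(2,6)% 4/7
(3,1)% 4/4
(3,2)% 5/6
(3,4)@ 4/6
(3,5)@ 4/6
(3,6)@ 3/5
(3,7)@ 2/3
(4,1)% 3/3
(4,2)% 3/4
(4,3)@ 2/4
(4,4)@ 3/3
(4,7)@ 2/2
The smallest same-type fraction is 1/3 at (2,3), which reduces to 1/3. Any threshold above that leaves this individual unsatisfied.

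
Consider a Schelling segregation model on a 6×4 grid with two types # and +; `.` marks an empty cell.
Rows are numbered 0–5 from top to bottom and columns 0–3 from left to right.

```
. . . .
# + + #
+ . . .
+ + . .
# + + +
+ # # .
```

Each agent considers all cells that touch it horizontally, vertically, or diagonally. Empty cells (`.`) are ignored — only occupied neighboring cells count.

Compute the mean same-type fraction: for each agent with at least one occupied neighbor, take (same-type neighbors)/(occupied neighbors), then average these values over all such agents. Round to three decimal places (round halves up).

(1,0)# 0/2
(1,1)+ 2/3
(1,2)+ 1/2
(1,3)# 0/1
(2,0)+ 3/4
(3,0)+ 3/4
(3,1)+ 4/5
(4,0)# 1/5
(4,1)+ 4/7
(4,2)+ 3/5
(4,3)+ 1/2
(5,0)+ 1/3
(5,1)# 2/5
(5,2)# 1/4
Sum over 14 agents: 0/2 + 2/3 + 1/2 + 0/1 + 3/4 + 3/4 + 4/5 + 1/5 + 4/7 + 3/5 + 1/2 + 1/3 + 2/5 + 1/4 = 177/28; mean = 177/28 ÷ 14 = 177/392 = 0.451530… → 0.452.

0.452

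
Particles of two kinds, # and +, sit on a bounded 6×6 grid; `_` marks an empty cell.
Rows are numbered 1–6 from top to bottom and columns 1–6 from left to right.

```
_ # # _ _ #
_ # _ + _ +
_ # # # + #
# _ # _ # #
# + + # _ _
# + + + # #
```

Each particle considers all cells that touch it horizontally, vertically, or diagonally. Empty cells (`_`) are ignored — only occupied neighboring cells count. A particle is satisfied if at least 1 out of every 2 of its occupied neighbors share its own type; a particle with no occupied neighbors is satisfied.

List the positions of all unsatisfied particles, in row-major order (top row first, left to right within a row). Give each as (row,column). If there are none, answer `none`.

Row 1: (1,2)# 2/2 ✓ · (1,3)# 2/3 ✓ · (1,6)# 0/1 ✗
Row 2: (2,2)# 4/4 ✓ · (2,4)+ 1/4 ✗ · (2,6)+ 1/3 ✗
Row 3: (3,2)# 4/4 ✓ · (3,3)# 4/5 ✓ · (3,4)# 3/5 ✓ · (3,5)+ 2/6 ✗ · (3,6)# 2/4 ✓
Row 4: (4,1)# 2/3 ✓ · (4,3)# 4/6 ✓ · (4,5)# 4/5 ✓ · (4,6)# 2/3 ✓
Row 5: (5,1)# 2/4 ✓ · (5,2)+ 3/7 ✗ · (5,3)+ 4/6 ✓ · (5,4)# 3/6 ✓
Row 6: (6,1)# 1/3 ✗ · (6,2)+ 3/5 ✓ · (6,3)+ 4/5 ✓ · (6,4)+ 2/4 ✓ · (6,5)# 2/3 ✓ · (6,6)# 1/1 ✓

(1,6), (2,4), (2,6), (3,5), (5,2), (6,1)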